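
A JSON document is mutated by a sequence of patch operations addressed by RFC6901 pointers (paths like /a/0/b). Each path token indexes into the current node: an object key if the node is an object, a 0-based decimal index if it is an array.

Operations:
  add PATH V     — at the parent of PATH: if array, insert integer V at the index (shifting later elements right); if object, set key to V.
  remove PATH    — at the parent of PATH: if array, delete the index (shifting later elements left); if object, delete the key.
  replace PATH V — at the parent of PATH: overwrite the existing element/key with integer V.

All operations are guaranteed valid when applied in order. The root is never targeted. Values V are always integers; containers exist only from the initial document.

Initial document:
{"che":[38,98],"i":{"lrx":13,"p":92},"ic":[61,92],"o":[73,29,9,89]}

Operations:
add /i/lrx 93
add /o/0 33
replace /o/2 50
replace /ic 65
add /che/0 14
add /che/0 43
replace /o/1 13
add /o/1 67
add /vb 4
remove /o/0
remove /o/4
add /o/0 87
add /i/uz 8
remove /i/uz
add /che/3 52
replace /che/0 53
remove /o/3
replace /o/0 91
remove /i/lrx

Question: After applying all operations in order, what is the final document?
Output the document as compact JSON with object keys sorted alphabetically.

After op 1 (add /i/lrx 93): {"che":[38,98],"i":{"lrx":93,"p":92},"ic":[61,92],"o":[73,29,9,89]}
After op 2 (add /o/0 33): {"che":[38,98],"i":{"lrx":93,"p":92},"ic":[61,92],"o":[33,73,29,9,89]}
After op 3 (replace /o/2 50): {"che":[38,98],"i":{"lrx":93,"p":92},"ic":[61,92],"o":[33,73,50,9,89]}
After op 4 (replace /ic 65): {"che":[38,98],"i":{"lrx":93,"p":92},"ic":65,"o":[33,73,50,9,89]}
After op 5 (add /che/0 14): {"che":[14,38,98],"i":{"lrx":93,"p":92},"ic":65,"o":[33,73,50,9,89]}
After op 6 (add /che/0 43): {"che":[43,14,38,98],"i":{"lrx":93,"p":92},"ic":65,"o":[33,73,50,9,89]}
After op 7 (replace /o/1 13): {"che":[43,14,38,98],"i":{"lrx":93,"p":92},"ic":65,"o":[33,13,50,9,89]}
After op 8 (add /o/1 67): {"che":[43,14,38,98],"i":{"lrx":93,"p":92},"ic":65,"o":[33,67,13,50,9,89]}
After op 9 (add /vb 4): {"che":[43,14,38,98],"i":{"lrx":93,"p":92},"ic":65,"o":[33,67,13,50,9,89],"vb":4}
After op 10 (remove /o/0): {"che":[43,14,38,98],"i":{"lrx":93,"p":92},"ic":65,"o":[67,13,50,9,89],"vb":4}
After op 11 (remove /o/4): {"che":[43,14,38,98],"i":{"lrx":93,"p":92},"ic":65,"o":[67,13,50,9],"vb":4}
After op 12 (add /o/0 87): {"che":[43,14,38,98],"i":{"lrx":93,"p":92},"ic":65,"o":[87,67,13,50,9],"vb":4}
After op 13 (add /i/uz 8): {"che":[43,14,38,98],"i":{"lrx":93,"p":92,"uz":8},"ic":65,"o":[87,67,13,50,9],"vb":4}
After op 14 (remove /i/uz): {"che":[43,14,38,98],"i":{"lrx":93,"p":92},"ic":65,"o":[87,67,13,50,9],"vb":4}
After op 15 (add /che/3 52): {"che":[43,14,38,52,98],"i":{"lrx":93,"p":92},"ic":65,"o":[87,67,13,50,9],"vb":4}
After op 16 (replace /che/0 53): {"che":[53,14,38,52,98],"i":{"lrx":93,"p":92},"ic":65,"o":[87,67,13,50,9],"vb":4}
After op 17 (remove /o/3): {"che":[53,14,38,52,98],"i":{"lrx":93,"p":92},"ic":65,"o":[87,67,13,9],"vb":4}
After op 18 (replace /o/0 91): {"che":[53,14,38,52,98],"i":{"lrx":93,"p":92},"ic":65,"o":[91,67,13,9],"vb":4}
After op 19 (remove /i/lrx): {"che":[53,14,38,52,98],"i":{"p":92},"ic":65,"o":[91,67,13,9],"vb":4}

Answer: {"che":[53,14,38,52,98],"i":{"p":92},"ic":65,"o":[91,67,13,9],"vb":4}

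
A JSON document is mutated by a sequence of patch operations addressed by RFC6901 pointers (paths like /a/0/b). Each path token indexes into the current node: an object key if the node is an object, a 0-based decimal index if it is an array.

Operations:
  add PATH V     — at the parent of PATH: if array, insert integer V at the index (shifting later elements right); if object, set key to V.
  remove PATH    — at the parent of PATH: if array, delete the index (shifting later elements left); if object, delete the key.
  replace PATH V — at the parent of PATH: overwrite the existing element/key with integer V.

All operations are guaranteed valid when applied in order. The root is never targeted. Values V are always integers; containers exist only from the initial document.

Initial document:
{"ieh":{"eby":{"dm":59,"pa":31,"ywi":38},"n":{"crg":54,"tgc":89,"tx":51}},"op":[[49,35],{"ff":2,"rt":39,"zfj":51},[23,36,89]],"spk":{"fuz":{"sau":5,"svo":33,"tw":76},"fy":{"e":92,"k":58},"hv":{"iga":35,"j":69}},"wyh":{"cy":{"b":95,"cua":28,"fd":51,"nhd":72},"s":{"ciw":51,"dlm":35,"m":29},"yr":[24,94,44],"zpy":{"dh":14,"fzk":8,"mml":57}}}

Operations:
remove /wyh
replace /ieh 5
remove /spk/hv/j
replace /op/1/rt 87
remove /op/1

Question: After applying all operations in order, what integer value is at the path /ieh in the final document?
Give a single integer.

After op 1 (remove /wyh): {"ieh":{"eby":{"dm":59,"pa":31,"ywi":38},"n":{"crg":54,"tgc":89,"tx":51}},"op":[[49,35],{"ff":2,"rt":39,"zfj":51},[23,36,89]],"spk":{"fuz":{"sau":5,"svo":33,"tw":76},"fy":{"e":92,"k":58},"hv":{"iga":35,"j":69}}}
After op 2 (replace /ieh 5): {"ieh":5,"op":[[49,35],{"ff":2,"rt":39,"zfj":51},[23,36,89]],"spk":{"fuz":{"sau":5,"svo":33,"tw":76},"fy":{"e":92,"k":58},"hv":{"iga":35,"j":69}}}
After op 3 (remove /spk/hv/j): {"ieh":5,"op":[[49,35],{"ff":2,"rt":39,"zfj":51},[23,36,89]],"spk":{"fuz":{"sau":5,"svo":33,"tw":76},"fy":{"e":92,"k":58},"hv":{"iga":35}}}
After op 4 (replace /op/1/rt 87): {"ieh":5,"op":[[49,35],{"ff":2,"rt":87,"zfj":51},[23,36,89]],"spk":{"fuz":{"sau":5,"svo":33,"tw":76},"fy":{"e":92,"k":58},"hv":{"iga":35}}}
After op 5 (remove /op/1): {"ieh":5,"op":[[49,35],[23,36,89]],"spk":{"fuz":{"sau":5,"svo":33,"tw":76},"fy":{"e":92,"k":58},"hv":{"iga":35}}}
Value at /ieh: 5

Answer: 5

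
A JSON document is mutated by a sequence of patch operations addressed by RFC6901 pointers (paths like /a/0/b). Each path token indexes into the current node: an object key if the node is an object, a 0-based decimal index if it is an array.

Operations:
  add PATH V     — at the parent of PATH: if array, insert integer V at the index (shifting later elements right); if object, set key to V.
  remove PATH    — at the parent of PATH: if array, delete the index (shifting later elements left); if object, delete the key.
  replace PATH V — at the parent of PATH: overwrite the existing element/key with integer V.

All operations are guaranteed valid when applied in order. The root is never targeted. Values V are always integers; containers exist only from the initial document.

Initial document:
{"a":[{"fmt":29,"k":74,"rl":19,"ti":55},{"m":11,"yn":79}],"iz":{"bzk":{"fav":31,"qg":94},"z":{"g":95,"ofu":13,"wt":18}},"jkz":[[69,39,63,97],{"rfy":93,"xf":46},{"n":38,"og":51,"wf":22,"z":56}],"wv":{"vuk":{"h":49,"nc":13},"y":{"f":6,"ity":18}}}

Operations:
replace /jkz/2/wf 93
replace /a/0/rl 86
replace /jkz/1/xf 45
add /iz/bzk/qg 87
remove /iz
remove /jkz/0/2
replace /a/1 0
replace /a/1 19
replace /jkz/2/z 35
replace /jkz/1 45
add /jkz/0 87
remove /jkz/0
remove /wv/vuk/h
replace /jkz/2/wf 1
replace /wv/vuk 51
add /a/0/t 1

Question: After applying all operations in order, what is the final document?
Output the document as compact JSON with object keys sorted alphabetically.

After op 1 (replace /jkz/2/wf 93): {"a":[{"fmt":29,"k":74,"rl":19,"ti":55},{"m":11,"yn":79}],"iz":{"bzk":{"fav":31,"qg":94},"z":{"g":95,"ofu":13,"wt":18}},"jkz":[[69,39,63,97],{"rfy":93,"xf":46},{"n":38,"og":51,"wf":93,"z":56}],"wv":{"vuk":{"h":49,"nc":13},"y":{"f":6,"ity":18}}}
After op 2 (replace /a/0/rl 86): {"a":[{"fmt":29,"k":74,"rl":86,"ti":55},{"m":11,"yn":79}],"iz":{"bzk":{"fav":31,"qg":94},"z":{"g":95,"ofu":13,"wt":18}},"jkz":[[69,39,63,97],{"rfy":93,"xf":46},{"n":38,"og":51,"wf":93,"z":56}],"wv":{"vuk":{"h":49,"nc":13},"y":{"f":6,"ity":18}}}
After op 3 (replace /jkz/1/xf 45): {"a":[{"fmt":29,"k":74,"rl":86,"ti":55},{"m":11,"yn":79}],"iz":{"bzk":{"fav":31,"qg":94},"z":{"g":95,"ofu":13,"wt":18}},"jkz":[[69,39,63,97],{"rfy":93,"xf":45},{"n":38,"og":51,"wf":93,"z":56}],"wv":{"vuk":{"h":49,"nc":13},"y":{"f":6,"ity":18}}}
After op 4 (add /iz/bzk/qg 87): {"a":[{"fmt":29,"k":74,"rl":86,"ti":55},{"m":11,"yn":79}],"iz":{"bzk":{"fav":31,"qg":87},"z":{"g":95,"ofu":13,"wt":18}},"jkz":[[69,39,63,97],{"rfy":93,"xf":45},{"n":38,"og":51,"wf":93,"z":56}],"wv":{"vuk":{"h":49,"nc":13},"y":{"f":6,"ity":18}}}
After op 5 (remove /iz): {"a":[{"fmt":29,"k":74,"rl":86,"ti":55},{"m":11,"yn":79}],"jkz":[[69,39,63,97],{"rfy":93,"xf":45},{"n":38,"og":51,"wf":93,"z":56}],"wv":{"vuk":{"h":49,"nc":13},"y":{"f":6,"ity":18}}}
After op 6 (remove /jkz/0/2): {"a":[{"fmt":29,"k":74,"rl":86,"ti":55},{"m":11,"yn":79}],"jkz":[[69,39,97],{"rfy":93,"xf":45},{"n":38,"og":51,"wf":93,"z":56}],"wv":{"vuk":{"h":49,"nc":13},"y":{"f":6,"ity":18}}}
After op 7 (replace /a/1 0): {"a":[{"fmt":29,"k":74,"rl":86,"ti":55},0],"jkz":[[69,39,97],{"rfy":93,"xf":45},{"n":38,"og":51,"wf":93,"z":56}],"wv":{"vuk":{"h":49,"nc":13},"y":{"f":6,"ity":18}}}
After op 8 (replace /a/1 19): {"a":[{"fmt":29,"k":74,"rl":86,"ti":55},19],"jkz":[[69,39,97],{"rfy":93,"xf":45},{"n":38,"og":51,"wf":93,"z":56}],"wv":{"vuk":{"h":49,"nc":13},"y":{"f":6,"ity":18}}}
After op 9 (replace /jkz/2/z 35): {"a":[{"fmt":29,"k":74,"rl":86,"ti":55},19],"jkz":[[69,39,97],{"rfy":93,"xf":45},{"n":38,"og":51,"wf":93,"z":35}],"wv":{"vuk":{"h":49,"nc":13},"y":{"f":6,"ity":18}}}
After op 10 (replace /jkz/1 45): {"a":[{"fmt":29,"k":74,"rl":86,"ti":55},19],"jkz":[[69,39,97],45,{"n":38,"og":51,"wf":93,"z":35}],"wv":{"vuk":{"h":49,"nc":13},"y":{"f":6,"ity":18}}}
After op 11 (add /jkz/0 87): {"a":[{"fmt":29,"k":74,"rl":86,"ti":55},19],"jkz":[87,[69,39,97],45,{"n":38,"og":51,"wf":93,"z":35}],"wv":{"vuk":{"h":49,"nc":13},"y":{"f":6,"ity":18}}}
After op 12 (remove /jkz/0): {"a":[{"fmt":29,"k":74,"rl":86,"ti":55},19],"jkz":[[69,39,97],45,{"n":38,"og":51,"wf":93,"z":35}],"wv":{"vuk":{"h":49,"nc":13},"y":{"f":6,"ity":18}}}
After op 13 (remove /wv/vuk/h): {"a":[{"fmt":29,"k":74,"rl":86,"ti":55},19],"jkz":[[69,39,97],45,{"n":38,"og":51,"wf":93,"z":35}],"wv":{"vuk":{"nc":13},"y":{"f":6,"ity":18}}}
After op 14 (replace /jkz/2/wf 1): {"a":[{"fmt":29,"k":74,"rl":86,"ti":55},19],"jkz":[[69,39,97],45,{"n":38,"og":51,"wf":1,"z":35}],"wv":{"vuk":{"nc":13},"y":{"f":6,"ity":18}}}
After op 15 (replace /wv/vuk 51): {"a":[{"fmt":29,"k":74,"rl":86,"ti":55},19],"jkz":[[69,39,97],45,{"n":38,"og":51,"wf":1,"z":35}],"wv":{"vuk":51,"y":{"f":6,"ity":18}}}
After op 16 (add /a/0/t 1): {"a":[{"fmt":29,"k":74,"rl":86,"t":1,"ti":55},19],"jkz":[[69,39,97],45,{"n":38,"og":51,"wf":1,"z":35}],"wv":{"vuk":51,"y":{"f":6,"ity":18}}}

Answer: {"a":[{"fmt":29,"k":74,"rl":86,"t":1,"ti":55},19],"jkz":[[69,39,97],45,{"n":38,"og":51,"wf":1,"z":35}],"wv":{"vuk":51,"y":{"f":6,"ity":18}}}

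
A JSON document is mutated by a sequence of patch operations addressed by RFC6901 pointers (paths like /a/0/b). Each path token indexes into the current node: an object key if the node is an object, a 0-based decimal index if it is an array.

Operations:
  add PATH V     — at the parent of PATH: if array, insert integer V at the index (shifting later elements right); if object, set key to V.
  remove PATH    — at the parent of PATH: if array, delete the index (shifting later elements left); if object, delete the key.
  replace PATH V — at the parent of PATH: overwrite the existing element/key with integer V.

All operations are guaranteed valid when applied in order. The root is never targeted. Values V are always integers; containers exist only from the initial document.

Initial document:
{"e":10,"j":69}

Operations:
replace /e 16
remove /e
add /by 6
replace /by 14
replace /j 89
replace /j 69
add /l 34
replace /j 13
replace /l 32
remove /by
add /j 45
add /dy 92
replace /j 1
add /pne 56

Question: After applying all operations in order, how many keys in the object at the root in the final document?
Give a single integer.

After op 1 (replace /e 16): {"e":16,"j":69}
After op 2 (remove /e): {"j":69}
After op 3 (add /by 6): {"by":6,"j":69}
After op 4 (replace /by 14): {"by":14,"j":69}
After op 5 (replace /j 89): {"by":14,"j":89}
After op 6 (replace /j 69): {"by":14,"j":69}
After op 7 (add /l 34): {"by":14,"j":69,"l":34}
After op 8 (replace /j 13): {"by":14,"j":13,"l":34}
After op 9 (replace /l 32): {"by":14,"j":13,"l":32}
After op 10 (remove /by): {"j":13,"l":32}
After op 11 (add /j 45): {"j":45,"l":32}
After op 12 (add /dy 92): {"dy":92,"j":45,"l":32}
After op 13 (replace /j 1): {"dy":92,"j":1,"l":32}
After op 14 (add /pne 56): {"dy":92,"j":1,"l":32,"pne":56}
Size at the root: 4

Answer: 4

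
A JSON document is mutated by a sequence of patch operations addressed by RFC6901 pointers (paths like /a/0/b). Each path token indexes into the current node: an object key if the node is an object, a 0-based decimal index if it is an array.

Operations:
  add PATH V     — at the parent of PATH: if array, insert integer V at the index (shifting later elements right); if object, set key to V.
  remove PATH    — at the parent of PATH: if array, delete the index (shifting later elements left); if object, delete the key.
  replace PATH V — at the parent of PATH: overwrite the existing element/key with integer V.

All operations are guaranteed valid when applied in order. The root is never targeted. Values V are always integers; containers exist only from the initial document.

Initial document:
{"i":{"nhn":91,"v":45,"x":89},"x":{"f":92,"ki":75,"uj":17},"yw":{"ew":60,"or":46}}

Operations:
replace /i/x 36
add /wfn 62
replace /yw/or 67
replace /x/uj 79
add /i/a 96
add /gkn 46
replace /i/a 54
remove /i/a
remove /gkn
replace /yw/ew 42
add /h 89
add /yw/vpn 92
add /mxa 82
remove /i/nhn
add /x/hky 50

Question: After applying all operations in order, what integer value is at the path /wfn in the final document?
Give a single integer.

After op 1 (replace /i/x 36): {"i":{"nhn":91,"v":45,"x":36},"x":{"f":92,"ki":75,"uj":17},"yw":{"ew":60,"or":46}}
After op 2 (add /wfn 62): {"i":{"nhn":91,"v":45,"x":36},"wfn":62,"x":{"f":92,"ki":75,"uj":17},"yw":{"ew":60,"or":46}}
After op 3 (replace /yw/or 67): {"i":{"nhn":91,"v":45,"x":36},"wfn":62,"x":{"f":92,"ki":75,"uj":17},"yw":{"ew":60,"or":67}}
After op 4 (replace /x/uj 79): {"i":{"nhn":91,"v":45,"x":36},"wfn":62,"x":{"f":92,"ki":75,"uj":79},"yw":{"ew":60,"or":67}}
After op 5 (add /i/a 96): {"i":{"a":96,"nhn":91,"v":45,"x":36},"wfn":62,"x":{"f":92,"ki":75,"uj":79},"yw":{"ew":60,"or":67}}
After op 6 (add /gkn 46): {"gkn":46,"i":{"a":96,"nhn":91,"v":45,"x":36},"wfn":62,"x":{"f":92,"ki":75,"uj":79},"yw":{"ew":60,"or":67}}
After op 7 (replace /i/a 54): {"gkn":46,"i":{"a":54,"nhn":91,"v":45,"x":36},"wfn":62,"x":{"f":92,"ki":75,"uj":79},"yw":{"ew":60,"or":67}}
After op 8 (remove /i/a): {"gkn":46,"i":{"nhn":91,"v":45,"x":36},"wfn":62,"x":{"f":92,"ki":75,"uj":79},"yw":{"ew":60,"or":67}}
After op 9 (remove /gkn): {"i":{"nhn":91,"v":45,"x":36},"wfn":62,"x":{"f":92,"ki":75,"uj":79},"yw":{"ew":60,"or":67}}
After op 10 (replace /yw/ew 42): {"i":{"nhn":91,"v":45,"x":36},"wfn":62,"x":{"f":92,"ki":75,"uj":79},"yw":{"ew":42,"or":67}}
After op 11 (add /h 89): {"h":89,"i":{"nhn":91,"v":45,"x":36},"wfn":62,"x":{"f":92,"ki":75,"uj":79},"yw":{"ew":42,"or":67}}
After op 12 (add /yw/vpn 92): {"h":89,"i":{"nhn":91,"v":45,"x":36},"wfn":62,"x":{"f":92,"ki":75,"uj":79},"yw":{"ew":42,"or":67,"vpn":92}}
After op 13 (add /mxa 82): {"h":89,"i":{"nhn":91,"v":45,"x":36},"mxa":82,"wfn":62,"x":{"f":92,"ki":75,"uj":79},"yw":{"ew":42,"or":67,"vpn":92}}
After op 14 (remove /i/nhn): {"h":89,"i":{"v":45,"x":36},"mxa":82,"wfn":62,"x":{"f":92,"ki":75,"uj":79},"yw":{"ew":42,"or":67,"vpn":92}}
After op 15 (add /x/hky 50): {"h":89,"i":{"v":45,"x":36},"mxa":82,"wfn":62,"x":{"f":92,"hky":50,"ki":75,"uj":79},"yw":{"ew":42,"or":67,"vpn":92}}
Value at /wfn: 62

Answer: 62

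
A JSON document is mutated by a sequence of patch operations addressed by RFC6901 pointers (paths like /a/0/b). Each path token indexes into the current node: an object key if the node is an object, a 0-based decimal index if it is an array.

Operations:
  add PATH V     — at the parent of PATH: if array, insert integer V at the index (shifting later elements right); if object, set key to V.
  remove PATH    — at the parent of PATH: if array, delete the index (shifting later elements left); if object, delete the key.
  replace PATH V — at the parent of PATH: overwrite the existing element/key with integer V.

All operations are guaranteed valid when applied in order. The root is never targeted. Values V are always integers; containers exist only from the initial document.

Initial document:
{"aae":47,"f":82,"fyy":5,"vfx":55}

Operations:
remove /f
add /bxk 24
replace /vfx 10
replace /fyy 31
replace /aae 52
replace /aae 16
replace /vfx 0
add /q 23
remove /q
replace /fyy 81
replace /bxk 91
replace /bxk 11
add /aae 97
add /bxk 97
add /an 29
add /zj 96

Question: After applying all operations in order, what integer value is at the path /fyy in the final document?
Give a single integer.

After op 1 (remove /f): {"aae":47,"fyy":5,"vfx":55}
After op 2 (add /bxk 24): {"aae":47,"bxk":24,"fyy":5,"vfx":55}
After op 3 (replace /vfx 10): {"aae":47,"bxk":24,"fyy":5,"vfx":10}
After op 4 (replace /fyy 31): {"aae":47,"bxk":24,"fyy":31,"vfx":10}
After op 5 (replace /aae 52): {"aae":52,"bxk":24,"fyy":31,"vfx":10}
After op 6 (replace /aae 16): {"aae":16,"bxk":24,"fyy":31,"vfx":10}
After op 7 (replace /vfx 0): {"aae":16,"bxk":24,"fyy":31,"vfx":0}
After op 8 (add /q 23): {"aae":16,"bxk":24,"fyy":31,"q":23,"vfx":0}
After op 9 (remove /q): {"aae":16,"bxk":24,"fyy":31,"vfx":0}
After op 10 (replace /fyy 81): {"aae":16,"bxk":24,"fyy":81,"vfx":0}
After op 11 (replace /bxk 91): {"aae":16,"bxk":91,"fyy":81,"vfx":0}
After op 12 (replace /bxk 11): {"aae":16,"bxk":11,"fyy":81,"vfx":0}
After op 13 (add /aae 97): {"aae":97,"bxk":11,"fyy":81,"vfx":0}
After op 14 (add /bxk 97): {"aae":97,"bxk":97,"fyy":81,"vfx":0}
After op 15 (add /an 29): {"aae":97,"an":29,"bxk":97,"fyy":81,"vfx":0}
After op 16 (add /zj 96): {"aae":97,"an":29,"bxk":97,"fyy":81,"vfx":0,"zj":96}
Value at /fyy: 81

Answer: 81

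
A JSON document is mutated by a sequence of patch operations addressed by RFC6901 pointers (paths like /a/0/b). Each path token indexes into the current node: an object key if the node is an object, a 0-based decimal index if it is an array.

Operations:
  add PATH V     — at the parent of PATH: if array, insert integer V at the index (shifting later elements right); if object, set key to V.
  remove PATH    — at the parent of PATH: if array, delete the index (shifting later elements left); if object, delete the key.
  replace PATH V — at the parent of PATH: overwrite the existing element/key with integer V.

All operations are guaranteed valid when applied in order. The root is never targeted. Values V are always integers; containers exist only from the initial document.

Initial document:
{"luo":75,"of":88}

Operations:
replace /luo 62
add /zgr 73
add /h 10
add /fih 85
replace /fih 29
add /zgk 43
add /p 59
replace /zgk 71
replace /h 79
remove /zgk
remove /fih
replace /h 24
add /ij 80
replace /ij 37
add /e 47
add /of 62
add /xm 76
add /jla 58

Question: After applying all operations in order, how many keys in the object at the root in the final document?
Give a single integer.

Answer: 9

Derivation:
After op 1 (replace /luo 62): {"luo":62,"of":88}
After op 2 (add /zgr 73): {"luo":62,"of":88,"zgr":73}
After op 3 (add /h 10): {"h":10,"luo":62,"of":88,"zgr":73}
After op 4 (add /fih 85): {"fih":85,"h":10,"luo":62,"of":88,"zgr":73}
After op 5 (replace /fih 29): {"fih":29,"h":10,"luo":62,"of":88,"zgr":73}
After op 6 (add /zgk 43): {"fih":29,"h":10,"luo":62,"of":88,"zgk":43,"zgr":73}
After op 7 (add /p 59): {"fih":29,"h":10,"luo":62,"of":88,"p":59,"zgk":43,"zgr":73}
After op 8 (replace /zgk 71): {"fih":29,"h":10,"luo":62,"of":88,"p":59,"zgk":71,"zgr":73}
After op 9 (replace /h 79): {"fih":29,"h":79,"luo":62,"of":88,"p":59,"zgk":71,"zgr":73}
After op 10 (remove /zgk): {"fih":29,"h":79,"luo":62,"of":88,"p":59,"zgr":73}
After op 11 (remove /fih): {"h":79,"luo":62,"of":88,"p":59,"zgr":73}
After op 12 (replace /h 24): {"h":24,"luo":62,"of":88,"p":59,"zgr":73}
After op 13 (add /ij 80): {"h":24,"ij":80,"luo":62,"of":88,"p":59,"zgr":73}
After op 14 (replace /ij 37): {"h":24,"ij":37,"luo":62,"of":88,"p":59,"zgr":73}
After op 15 (add /e 47): {"e":47,"h":24,"ij":37,"luo":62,"of":88,"p":59,"zgr":73}
After op 16 (add /of 62): {"e":47,"h":24,"ij":37,"luo":62,"of":62,"p":59,"zgr":73}
After op 17 (add /xm 76): {"e":47,"h":24,"ij":37,"luo":62,"of":62,"p":59,"xm":76,"zgr":73}
After op 18 (add /jla 58): {"e":47,"h":24,"ij":37,"jla":58,"luo":62,"of":62,"p":59,"xm":76,"zgr":73}
Size at the root: 9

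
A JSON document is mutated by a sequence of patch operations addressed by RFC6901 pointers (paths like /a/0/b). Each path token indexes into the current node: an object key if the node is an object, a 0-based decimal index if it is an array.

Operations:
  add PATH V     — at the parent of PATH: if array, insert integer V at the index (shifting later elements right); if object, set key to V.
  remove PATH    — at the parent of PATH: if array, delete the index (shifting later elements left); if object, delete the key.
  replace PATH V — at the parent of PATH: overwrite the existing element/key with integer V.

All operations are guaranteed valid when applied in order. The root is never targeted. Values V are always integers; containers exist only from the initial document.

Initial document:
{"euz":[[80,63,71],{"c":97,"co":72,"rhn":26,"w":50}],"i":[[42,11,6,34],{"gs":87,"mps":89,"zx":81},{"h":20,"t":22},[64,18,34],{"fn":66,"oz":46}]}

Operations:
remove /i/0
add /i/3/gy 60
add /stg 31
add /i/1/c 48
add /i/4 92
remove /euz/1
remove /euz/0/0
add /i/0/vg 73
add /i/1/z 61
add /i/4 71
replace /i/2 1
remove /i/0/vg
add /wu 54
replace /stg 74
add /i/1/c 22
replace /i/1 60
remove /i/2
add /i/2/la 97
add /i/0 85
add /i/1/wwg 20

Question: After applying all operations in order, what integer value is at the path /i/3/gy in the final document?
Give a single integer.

After op 1 (remove /i/0): {"euz":[[80,63,71],{"c":97,"co":72,"rhn":26,"w":50}],"i":[{"gs":87,"mps":89,"zx":81},{"h":20,"t":22},[64,18,34],{"fn":66,"oz":46}]}
After op 2 (add /i/3/gy 60): {"euz":[[80,63,71],{"c":97,"co":72,"rhn":26,"w":50}],"i":[{"gs":87,"mps":89,"zx":81},{"h":20,"t":22},[64,18,34],{"fn":66,"gy":60,"oz":46}]}
After op 3 (add /stg 31): {"euz":[[80,63,71],{"c":97,"co":72,"rhn":26,"w":50}],"i":[{"gs":87,"mps":89,"zx":81},{"h":20,"t":22},[64,18,34],{"fn":66,"gy":60,"oz":46}],"stg":31}
After op 4 (add /i/1/c 48): {"euz":[[80,63,71],{"c":97,"co":72,"rhn":26,"w":50}],"i":[{"gs":87,"mps":89,"zx":81},{"c":48,"h":20,"t":22},[64,18,34],{"fn":66,"gy":60,"oz":46}],"stg":31}
After op 5 (add /i/4 92): {"euz":[[80,63,71],{"c":97,"co":72,"rhn":26,"w":50}],"i":[{"gs":87,"mps":89,"zx":81},{"c":48,"h":20,"t":22},[64,18,34],{"fn":66,"gy":60,"oz":46},92],"stg":31}
After op 6 (remove /euz/1): {"euz":[[80,63,71]],"i":[{"gs":87,"mps":89,"zx":81},{"c":48,"h":20,"t":22},[64,18,34],{"fn":66,"gy":60,"oz":46},92],"stg":31}
After op 7 (remove /euz/0/0): {"euz":[[63,71]],"i":[{"gs":87,"mps":89,"zx":81},{"c":48,"h":20,"t":22},[64,18,34],{"fn":66,"gy":60,"oz":46},92],"stg":31}
After op 8 (add /i/0/vg 73): {"euz":[[63,71]],"i":[{"gs":87,"mps":89,"vg":73,"zx":81},{"c":48,"h":20,"t":22},[64,18,34],{"fn":66,"gy":60,"oz":46},92],"stg":31}
After op 9 (add /i/1/z 61): {"euz":[[63,71]],"i":[{"gs":87,"mps":89,"vg":73,"zx":81},{"c":48,"h":20,"t":22,"z":61},[64,18,34],{"fn":66,"gy":60,"oz":46},92],"stg":31}
After op 10 (add /i/4 71): {"euz":[[63,71]],"i":[{"gs":87,"mps":89,"vg":73,"zx":81},{"c":48,"h":20,"t":22,"z":61},[64,18,34],{"fn":66,"gy":60,"oz":46},71,92],"stg":31}
After op 11 (replace /i/2 1): {"euz":[[63,71]],"i":[{"gs":87,"mps":89,"vg":73,"zx":81},{"c":48,"h":20,"t":22,"z":61},1,{"fn":66,"gy":60,"oz":46},71,92],"stg":31}
After op 12 (remove /i/0/vg): {"euz":[[63,71]],"i":[{"gs":87,"mps":89,"zx":81},{"c":48,"h":20,"t":22,"z":61},1,{"fn":66,"gy":60,"oz":46},71,92],"stg":31}
After op 13 (add /wu 54): {"euz":[[63,71]],"i":[{"gs":87,"mps":89,"zx":81},{"c":48,"h":20,"t":22,"z":61},1,{"fn":66,"gy":60,"oz":46},71,92],"stg":31,"wu":54}
After op 14 (replace /stg 74): {"euz":[[63,71]],"i":[{"gs":87,"mps":89,"zx":81},{"c":48,"h":20,"t":22,"z":61},1,{"fn":66,"gy":60,"oz":46},71,92],"stg":74,"wu":54}
After op 15 (add /i/1/c 22): {"euz":[[63,71]],"i":[{"gs":87,"mps":89,"zx":81},{"c":22,"h":20,"t":22,"z":61},1,{"fn":66,"gy":60,"oz":46},71,92],"stg":74,"wu":54}
After op 16 (replace /i/1 60): {"euz":[[63,71]],"i":[{"gs":87,"mps":89,"zx":81},60,1,{"fn":66,"gy":60,"oz":46},71,92],"stg":74,"wu":54}
After op 17 (remove /i/2): {"euz":[[63,71]],"i":[{"gs":87,"mps":89,"zx":81},60,{"fn":66,"gy":60,"oz":46},71,92],"stg":74,"wu":54}
After op 18 (add /i/2/la 97): {"euz":[[63,71]],"i":[{"gs":87,"mps":89,"zx":81},60,{"fn":66,"gy":60,"la":97,"oz":46},71,92],"stg":74,"wu":54}
After op 19 (add /i/0 85): {"euz":[[63,71]],"i":[85,{"gs":87,"mps":89,"zx":81},60,{"fn":66,"gy":60,"la":97,"oz":46},71,92],"stg":74,"wu":54}
After op 20 (add /i/1/wwg 20): {"euz":[[63,71]],"i":[85,{"gs":87,"mps":89,"wwg":20,"zx":81},60,{"fn":66,"gy":60,"la":97,"oz":46},71,92],"stg":74,"wu":54}
Value at /i/3/gy: 60

Answer: 60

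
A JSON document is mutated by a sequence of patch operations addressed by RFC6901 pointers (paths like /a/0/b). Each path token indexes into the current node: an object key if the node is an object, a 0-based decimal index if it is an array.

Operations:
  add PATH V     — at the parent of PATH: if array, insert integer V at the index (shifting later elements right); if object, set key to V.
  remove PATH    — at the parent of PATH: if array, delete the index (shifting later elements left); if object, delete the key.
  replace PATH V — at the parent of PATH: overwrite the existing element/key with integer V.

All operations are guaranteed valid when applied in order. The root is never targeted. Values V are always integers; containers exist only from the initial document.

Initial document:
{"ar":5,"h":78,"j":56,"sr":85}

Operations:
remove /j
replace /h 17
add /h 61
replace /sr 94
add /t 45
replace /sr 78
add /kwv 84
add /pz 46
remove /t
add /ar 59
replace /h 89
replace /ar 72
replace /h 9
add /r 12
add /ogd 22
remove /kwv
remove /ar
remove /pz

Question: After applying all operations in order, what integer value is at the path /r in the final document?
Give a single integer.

After op 1 (remove /j): {"ar":5,"h":78,"sr":85}
After op 2 (replace /h 17): {"ar":5,"h":17,"sr":85}
After op 3 (add /h 61): {"ar":5,"h":61,"sr":85}
After op 4 (replace /sr 94): {"ar":5,"h":61,"sr":94}
After op 5 (add /t 45): {"ar":5,"h":61,"sr":94,"t":45}
After op 6 (replace /sr 78): {"ar":5,"h":61,"sr":78,"t":45}
After op 7 (add /kwv 84): {"ar":5,"h":61,"kwv":84,"sr":78,"t":45}
After op 8 (add /pz 46): {"ar":5,"h":61,"kwv":84,"pz":46,"sr":78,"t":45}
After op 9 (remove /t): {"ar":5,"h":61,"kwv":84,"pz":46,"sr":78}
After op 10 (add /ar 59): {"ar":59,"h":61,"kwv":84,"pz":46,"sr":78}
After op 11 (replace /h 89): {"ar":59,"h":89,"kwv":84,"pz":46,"sr":78}
After op 12 (replace /ar 72): {"ar":72,"h":89,"kwv":84,"pz":46,"sr":78}
After op 13 (replace /h 9): {"ar":72,"h":9,"kwv":84,"pz":46,"sr":78}
After op 14 (add /r 12): {"ar":72,"h":9,"kwv":84,"pz":46,"r":12,"sr":78}
After op 15 (add /ogd 22): {"ar":72,"h":9,"kwv":84,"ogd":22,"pz":46,"r":12,"sr":78}
After op 16 (remove /kwv): {"ar":72,"h":9,"ogd":22,"pz":46,"r":12,"sr":78}
After op 17 (remove /ar): {"h":9,"ogd":22,"pz":46,"r":12,"sr":78}
After op 18 (remove /pz): {"h":9,"ogd":22,"r":12,"sr":78}
Value at /r: 12

Answer: 12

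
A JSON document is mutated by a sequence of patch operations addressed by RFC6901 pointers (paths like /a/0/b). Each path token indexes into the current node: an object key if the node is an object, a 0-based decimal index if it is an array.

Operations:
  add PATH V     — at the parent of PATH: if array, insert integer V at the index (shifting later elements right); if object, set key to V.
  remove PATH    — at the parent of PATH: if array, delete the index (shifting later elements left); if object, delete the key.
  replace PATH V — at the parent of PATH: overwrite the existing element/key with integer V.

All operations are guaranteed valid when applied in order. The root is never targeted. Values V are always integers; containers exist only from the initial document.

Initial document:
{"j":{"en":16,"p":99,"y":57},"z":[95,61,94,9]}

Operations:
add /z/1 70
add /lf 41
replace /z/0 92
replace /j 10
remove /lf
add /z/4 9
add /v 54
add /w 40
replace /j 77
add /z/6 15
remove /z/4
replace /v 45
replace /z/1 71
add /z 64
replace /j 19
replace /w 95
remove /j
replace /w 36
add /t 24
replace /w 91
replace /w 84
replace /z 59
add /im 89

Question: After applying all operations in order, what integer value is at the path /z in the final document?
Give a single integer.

After op 1 (add /z/1 70): {"j":{"en":16,"p":99,"y":57},"z":[95,70,61,94,9]}
After op 2 (add /lf 41): {"j":{"en":16,"p":99,"y":57},"lf":41,"z":[95,70,61,94,9]}
After op 3 (replace /z/0 92): {"j":{"en":16,"p":99,"y":57},"lf":41,"z":[92,70,61,94,9]}
After op 4 (replace /j 10): {"j":10,"lf":41,"z":[92,70,61,94,9]}
After op 5 (remove /lf): {"j":10,"z":[92,70,61,94,9]}
After op 6 (add /z/4 9): {"j":10,"z":[92,70,61,94,9,9]}
After op 7 (add /v 54): {"j":10,"v":54,"z":[92,70,61,94,9,9]}
After op 8 (add /w 40): {"j":10,"v":54,"w":40,"z":[92,70,61,94,9,9]}
After op 9 (replace /j 77): {"j":77,"v":54,"w":40,"z":[92,70,61,94,9,9]}
After op 10 (add /z/6 15): {"j":77,"v":54,"w":40,"z":[92,70,61,94,9,9,15]}
After op 11 (remove /z/4): {"j":77,"v":54,"w":40,"z":[92,70,61,94,9,15]}
After op 12 (replace /v 45): {"j":77,"v":45,"w":40,"z":[92,70,61,94,9,15]}
After op 13 (replace /z/1 71): {"j":77,"v":45,"w":40,"z":[92,71,61,94,9,15]}
After op 14 (add /z 64): {"j":77,"v":45,"w":40,"z":64}
After op 15 (replace /j 19): {"j":19,"v":45,"w":40,"z":64}
After op 16 (replace /w 95): {"j":19,"v":45,"w":95,"z":64}
After op 17 (remove /j): {"v":45,"w":95,"z":64}
After op 18 (replace /w 36): {"v":45,"w":36,"z":64}
After op 19 (add /t 24): {"t":24,"v":45,"w":36,"z":64}
After op 20 (replace /w 91): {"t":24,"v":45,"w":91,"z":64}
After op 21 (replace /w 84): {"t":24,"v":45,"w":84,"z":64}
After op 22 (replace /z 59): {"t":24,"v":45,"w":84,"z":59}
After op 23 (add /im 89): {"im":89,"t":24,"v":45,"w":84,"z":59}
Value at /z: 59

Answer: 59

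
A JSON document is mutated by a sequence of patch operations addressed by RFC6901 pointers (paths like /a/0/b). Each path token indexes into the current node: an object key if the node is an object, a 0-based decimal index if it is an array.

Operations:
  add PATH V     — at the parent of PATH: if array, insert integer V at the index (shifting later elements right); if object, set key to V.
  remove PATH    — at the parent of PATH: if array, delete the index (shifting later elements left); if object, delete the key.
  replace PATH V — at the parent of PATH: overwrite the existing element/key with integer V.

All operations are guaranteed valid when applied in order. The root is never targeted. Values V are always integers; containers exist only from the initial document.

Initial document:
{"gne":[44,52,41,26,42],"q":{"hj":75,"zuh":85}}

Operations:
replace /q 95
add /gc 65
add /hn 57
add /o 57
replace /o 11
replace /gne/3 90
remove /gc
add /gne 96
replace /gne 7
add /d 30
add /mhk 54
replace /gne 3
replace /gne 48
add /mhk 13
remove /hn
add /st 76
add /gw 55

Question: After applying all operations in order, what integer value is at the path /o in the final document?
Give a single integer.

After op 1 (replace /q 95): {"gne":[44,52,41,26,42],"q":95}
After op 2 (add /gc 65): {"gc":65,"gne":[44,52,41,26,42],"q":95}
After op 3 (add /hn 57): {"gc":65,"gne":[44,52,41,26,42],"hn":57,"q":95}
After op 4 (add /o 57): {"gc":65,"gne":[44,52,41,26,42],"hn":57,"o":57,"q":95}
After op 5 (replace /o 11): {"gc":65,"gne":[44,52,41,26,42],"hn":57,"o":11,"q":95}
After op 6 (replace /gne/3 90): {"gc":65,"gne":[44,52,41,90,42],"hn":57,"o":11,"q":95}
After op 7 (remove /gc): {"gne":[44,52,41,90,42],"hn":57,"o":11,"q":95}
After op 8 (add /gne 96): {"gne":96,"hn":57,"o":11,"q":95}
After op 9 (replace /gne 7): {"gne":7,"hn":57,"o":11,"q":95}
After op 10 (add /d 30): {"d":30,"gne":7,"hn":57,"o":11,"q":95}
After op 11 (add /mhk 54): {"d":30,"gne":7,"hn":57,"mhk":54,"o":11,"q":95}
After op 12 (replace /gne 3): {"d":30,"gne":3,"hn":57,"mhk":54,"o":11,"q":95}
After op 13 (replace /gne 48): {"d":30,"gne":48,"hn":57,"mhk":54,"o":11,"q":95}
After op 14 (add /mhk 13): {"d":30,"gne":48,"hn":57,"mhk":13,"o":11,"q":95}
After op 15 (remove /hn): {"d":30,"gne":48,"mhk":13,"o":11,"q":95}
After op 16 (add /st 76): {"d":30,"gne":48,"mhk":13,"o":11,"q":95,"st":76}
After op 17 (add /gw 55): {"d":30,"gne":48,"gw":55,"mhk":13,"o":11,"q":95,"st":76}
Value at /o: 11

Answer: 11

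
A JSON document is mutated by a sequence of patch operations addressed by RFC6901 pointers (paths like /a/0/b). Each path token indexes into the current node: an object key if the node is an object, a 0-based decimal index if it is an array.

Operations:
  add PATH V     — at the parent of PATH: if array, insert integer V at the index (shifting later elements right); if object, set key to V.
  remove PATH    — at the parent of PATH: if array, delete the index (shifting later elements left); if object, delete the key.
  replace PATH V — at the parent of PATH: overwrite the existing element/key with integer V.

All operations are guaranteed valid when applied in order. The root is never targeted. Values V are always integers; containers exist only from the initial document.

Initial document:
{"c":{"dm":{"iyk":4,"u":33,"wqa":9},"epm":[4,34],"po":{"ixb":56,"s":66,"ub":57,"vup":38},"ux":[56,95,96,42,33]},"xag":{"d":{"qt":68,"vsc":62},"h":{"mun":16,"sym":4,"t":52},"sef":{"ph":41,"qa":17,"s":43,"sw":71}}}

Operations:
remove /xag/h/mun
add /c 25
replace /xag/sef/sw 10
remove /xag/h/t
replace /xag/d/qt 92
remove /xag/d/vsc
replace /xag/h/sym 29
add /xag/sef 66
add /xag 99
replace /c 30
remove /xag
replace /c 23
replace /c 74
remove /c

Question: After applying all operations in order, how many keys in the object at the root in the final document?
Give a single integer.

Answer: 0

Derivation:
After op 1 (remove /xag/h/mun): {"c":{"dm":{"iyk":4,"u":33,"wqa":9},"epm":[4,34],"po":{"ixb":56,"s":66,"ub":57,"vup":38},"ux":[56,95,96,42,33]},"xag":{"d":{"qt":68,"vsc":62},"h":{"sym":4,"t":52},"sef":{"ph":41,"qa":17,"s":43,"sw":71}}}
After op 2 (add /c 25): {"c":25,"xag":{"d":{"qt":68,"vsc":62},"h":{"sym":4,"t":52},"sef":{"ph":41,"qa":17,"s":43,"sw":71}}}
After op 3 (replace /xag/sef/sw 10): {"c":25,"xag":{"d":{"qt":68,"vsc":62},"h":{"sym":4,"t":52},"sef":{"ph":41,"qa":17,"s":43,"sw":10}}}
After op 4 (remove /xag/h/t): {"c":25,"xag":{"d":{"qt":68,"vsc":62},"h":{"sym":4},"sef":{"ph":41,"qa":17,"s":43,"sw":10}}}
After op 5 (replace /xag/d/qt 92): {"c":25,"xag":{"d":{"qt":92,"vsc":62},"h":{"sym":4},"sef":{"ph":41,"qa":17,"s":43,"sw":10}}}
After op 6 (remove /xag/d/vsc): {"c":25,"xag":{"d":{"qt":92},"h":{"sym":4},"sef":{"ph":41,"qa":17,"s":43,"sw":10}}}
After op 7 (replace /xag/h/sym 29): {"c":25,"xag":{"d":{"qt":92},"h":{"sym":29},"sef":{"ph":41,"qa":17,"s":43,"sw":10}}}
After op 8 (add /xag/sef 66): {"c":25,"xag":{"d":{"qt":92},"h":{"sym":29},"sef":66}}
After op 9 (add /xag 99): {"c":25,"xag":99}
After op 10 (replace /c 30): {"c":30,"xag":99}
After op 11 (remove /xag): {"c":30}
After op 12 (replace /c 23): {"c":23}
After op 13 (replace /c 74): {"c":74}
After op 14 (remove /c): {}
Size at the root: 0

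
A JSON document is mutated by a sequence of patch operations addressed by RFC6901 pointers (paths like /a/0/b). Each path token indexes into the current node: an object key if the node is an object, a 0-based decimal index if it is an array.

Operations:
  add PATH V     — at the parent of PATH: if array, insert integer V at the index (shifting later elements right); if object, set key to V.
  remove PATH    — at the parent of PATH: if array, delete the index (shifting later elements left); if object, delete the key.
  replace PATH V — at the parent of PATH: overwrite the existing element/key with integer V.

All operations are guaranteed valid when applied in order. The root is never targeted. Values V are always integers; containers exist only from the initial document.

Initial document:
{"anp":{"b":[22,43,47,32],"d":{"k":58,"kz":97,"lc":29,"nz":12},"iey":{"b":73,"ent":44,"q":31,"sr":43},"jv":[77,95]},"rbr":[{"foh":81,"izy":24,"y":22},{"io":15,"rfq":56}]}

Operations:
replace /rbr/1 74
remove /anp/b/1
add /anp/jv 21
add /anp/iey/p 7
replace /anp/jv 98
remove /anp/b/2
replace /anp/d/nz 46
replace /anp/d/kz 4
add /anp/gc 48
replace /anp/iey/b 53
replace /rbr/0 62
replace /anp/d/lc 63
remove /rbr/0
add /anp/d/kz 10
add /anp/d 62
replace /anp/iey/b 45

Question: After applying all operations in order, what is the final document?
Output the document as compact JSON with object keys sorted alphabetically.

After op 1 (replace /rbr/1 74): {"anp":{"b":[22,43,47,32],"d":{"k":58,"kz":97,"lc":29,"nz":12},"iey":{"b":73,"ent":44,"q":31,"sr":43},"jv":[77,95]},"rbr":[{"foh":81,"izy":24,"y":22},74]}
After op 2 (remove /anp/b/1): {"anp":{"b":[22,47,32],"d":{"k":58,"kz":97,"lc":29,"nz":12},"iey":{"b":73,"ent":44,"q":31,"sr":43},"jv":[77,95]},"rbr":[{"foh":81,"izy":24,"y":22},74]}
After op 3 (add /anp/jv 21): {"anp":{"b":[22,47,32],"d":{"k":58,"kz":97,"lc":29,"nz":12},"iey":{"b":73,"ent":44,"q":31,"sr":43},"jv":21},"rbr":[{"foh":81,"izy":24,"y":22},74]}
After op 4 (add /anp/iey/p 7): {"anp":{"b":[22,47,32],"d":{"k":58,"kz":97,"lc":29,"nz":12},"iey":{"b":73,"ent":44,"p":7,"q":31,"sr":43},"jv":21},"rbr":[{"foh":81,"izy":24,"y":22},74]}
After op 5 (replace /anp/jv 98): {"anp":{"b":[22,47,32],"d":{"k":58,"kz":97,"lc":29,"nz":12},"iey":{"b":73,"ent":44,"p":7,"q":31,"sr":43},"jv":98},"rbr":[{"foh":81,"izy":24,"y":22},74]}
After op 6 (remove /anp/b/2): {"anp":{"b":[22,47],"d":{"k":58,"kz":97,"lc":29,"nz":12},"iey":{"b":73,"ent":44,"p":7,"q":31,"sr":43},"jv":98},"rbr":[{"foh":81,"izy":24,"y":22},74]}
After op 7 (replace /anp/d/nz 46): {"anp":{"b":[22,47],"d":{"k":58,"kz":97,"lc":29,"nz":46},"iey":{"b":73,"ent":44,"p":7,"q":31,"sr":43},"jv":98},"rbr":[{"foh":81,"izy":24,"y":22},74]}
After op 8 (replace /anp/d/kz 4): {"anp":{"b":[22,47],"d":{"k":58,"kz":4,"lc":29,"nz":46},"iey":{"b":73,"ent":44,"p":7,"q":31,"sr":43},"jv":98},"rbr":[{"foh":81,"izy":24,"y":22},74]}
After op 9 (add /anp/gc 48): {"anp":{"b":[22,47],"d":{"k":58,"kz":4,"lc":29,"nz":46},"gc":48,"iey":{"b":73,"ent":44,"p":7,"q":31,"sr":43},"jv":98},"rbr":[{"foh":81,"izy":24,"y":22},74]}
After op 10 (replace /anp/iey/b 53): {"anp":{"b":[22,47],"d":{"k":58,"kz":4,"lc":29,"nz":46},"gc":48,"iey":{"b":53,"ent":44,"p":7,"q":31,"sr":43},"jv":98},"rbr":[{"foh":81,"izy":24,"y":22},74]}
After op 11 (replace /rbr/0 62): {"anp":{"b":[22,47],"d":{"k":58,"kz":4,"lc":29,"nz":46},"gc":48,"iey":{"b":53,"ent":44,"p":7,"q":31,"sr":43},"jv":98},"rbr":[62,74]}
After op 12 (replace /anp/d/lc 63): {"anp":{"b":[22,47],"d":{"k":58,"kz":4,"lc":63,"nz":46},"gc":48,"iey":{"b":53,"ent":44,"p":7,"q":31,"sr":43},"jv":98},"rbr":[62,74]}
After op 13 (remove /rbr/0): {"anp":{"b":[22,47],"d":{"k":58,"kz":4,"lc":63,"nz":46},"gc":48,"iey":{"b":53,"ent":44,"p":7,"q":31,"sr":43},"jv":98},"rbr":[74]}
After op 14 (add /anp/d/kz 10): {"anp":{"b":[22,47],"d":{"k":58,"kz":10,"lc":63,"nz":46},"gc":48,"iey":{"b":53,"ent":44,"p":7,"q":31,"sr":43},"jv":98},"rbr":[74]}
After op 15 (add /anp/d 62): {"anp":{"b":[22,47],"d":62,"gc":48,"iey":{"b":53,"ent":44,"p":7,"q":31,"sr":43},"jv":98},"rbr":[74]}
After op 16 (replace /anp/iey/b 45): {"anp":{"b":[22,47],"d":62,"gc":48,"iey":{"b":45,"ent":44,"p":7,"q":31,"sr":43},"jv":98},"rbr":[74]}

Answer: {"anp":{"b":[22,47],"d":62,"gc":48,"iey":{"b":45,"ent":44,"p":7,"q":31,"sr":43},"jv":98},"rbr":[74]}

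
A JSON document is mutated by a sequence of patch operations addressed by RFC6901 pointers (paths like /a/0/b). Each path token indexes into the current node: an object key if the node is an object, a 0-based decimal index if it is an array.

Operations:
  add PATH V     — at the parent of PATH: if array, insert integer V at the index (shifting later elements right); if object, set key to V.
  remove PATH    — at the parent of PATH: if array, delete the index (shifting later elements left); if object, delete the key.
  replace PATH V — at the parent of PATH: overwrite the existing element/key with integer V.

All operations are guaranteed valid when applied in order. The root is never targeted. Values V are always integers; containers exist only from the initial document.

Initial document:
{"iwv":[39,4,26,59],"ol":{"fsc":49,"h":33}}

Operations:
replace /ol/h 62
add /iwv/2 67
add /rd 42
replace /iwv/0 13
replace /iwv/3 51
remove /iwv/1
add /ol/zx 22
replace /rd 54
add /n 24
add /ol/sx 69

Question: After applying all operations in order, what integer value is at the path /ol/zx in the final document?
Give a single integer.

After op 1 (replace /ol/h 62): {"iwv":[39,4,26,59],"ol":{"fsc":49,"h":62}}
After op 2 (add /iwv/2 67): {"iwv":[39,4,67,26,59],"ol":{"fsc":49,"h":62}}
After op 3 (add /rd 42): {"iwv":[39,4,67,26,59],"ol":{"fsc":49,"h":62},"rd":42}
After op 4 (replace /iwv/0 13): {"iwv":[13,4,67,26,59],"ol":{"fsc":49,"h":62},"rd":42}
After op 5 (replace /iwv/3 51): {"iwv":[13,4,67,51,59],"ol":{"fsc":49,"h":62},"rd":42}
After op 6 (remove /iwv/1): {"iwv":[13,67,51,59],"ol":{"fsc":49,"h":62},"rd":42}
After op 7 (add /ol/zx 22): {"iwv":[13,67,51,59],"ol":{"fsc":49,"h":62,"zx":22},"rd":42}
After op 8 (replace /rd 54): {"iwv":[13,67,51,59],"ol":{"fsc":49,"h":62,"zx":22},"rd":54}
After op 9 (add /n 24): {"iwv":[13,67,51,59],"n":24,"ol":{"fsc":49,"h":62,"zx":22},"rd":54}
After op 10 (add /ol/sx 69): {"iwv":[13,67,51,59],"n":24,"ol":{"fsc":49,"h":62,"sx":69,"zx":22},"rd":54}
Value at /ol/zx: 22

Answer: 22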